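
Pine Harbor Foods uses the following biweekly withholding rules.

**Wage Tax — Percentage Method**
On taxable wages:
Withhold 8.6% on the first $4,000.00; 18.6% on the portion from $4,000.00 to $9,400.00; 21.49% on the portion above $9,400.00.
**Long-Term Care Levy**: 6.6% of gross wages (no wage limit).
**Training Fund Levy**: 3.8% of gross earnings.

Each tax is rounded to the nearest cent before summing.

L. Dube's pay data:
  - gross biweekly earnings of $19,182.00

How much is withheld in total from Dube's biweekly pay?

$5,445.48

Wage Tax: taxable = $19,182.00
  $1,348.40 + 21.49% × ($19,182.00 − $9,400.00) = $1,348.40 + 21.49% × $9,782.00 = $3,450.55
Long-Term Care Levy: 6.6% × $19,182.00 = $1,266.01
Training Fund Levy: 3.8% × $19,182.00 = $728.92
Total: $3,450.55 + $1,266.01 + $728.92 = $5,445.48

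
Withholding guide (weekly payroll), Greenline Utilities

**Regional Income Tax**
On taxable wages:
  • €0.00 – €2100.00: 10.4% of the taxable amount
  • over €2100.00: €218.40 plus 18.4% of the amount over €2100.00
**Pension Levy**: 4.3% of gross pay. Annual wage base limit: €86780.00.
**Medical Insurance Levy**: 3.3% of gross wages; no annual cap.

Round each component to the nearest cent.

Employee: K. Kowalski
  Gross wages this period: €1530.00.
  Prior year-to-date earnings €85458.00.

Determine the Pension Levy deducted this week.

€56.85

Pension Levy: cap €86780.00 − YTD €85458.00 = €1322.00 subject; 4.3% × €1322.00 = €56.85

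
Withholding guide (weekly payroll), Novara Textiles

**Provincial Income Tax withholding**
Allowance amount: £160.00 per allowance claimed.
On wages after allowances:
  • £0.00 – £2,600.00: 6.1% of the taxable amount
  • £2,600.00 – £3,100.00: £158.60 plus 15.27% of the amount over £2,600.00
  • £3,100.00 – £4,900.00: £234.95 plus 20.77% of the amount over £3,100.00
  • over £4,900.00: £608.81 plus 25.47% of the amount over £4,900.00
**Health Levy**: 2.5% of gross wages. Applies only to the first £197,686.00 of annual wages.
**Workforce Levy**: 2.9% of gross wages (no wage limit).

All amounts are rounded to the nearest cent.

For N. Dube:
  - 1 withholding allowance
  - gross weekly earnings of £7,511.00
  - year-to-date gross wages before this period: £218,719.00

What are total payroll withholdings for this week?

Provincial Income Tax: taxable = £7,511.00 − 1×£160.00 = £7,351.00
  £608.81 + 25.47% × (£7,351.00 − £4,900.00) = £608.81 + 25.47% × £2,451.00 = £1,233.08
Health Levy: YTD £218,719.00 ≥ cap £197,686.00 → £0.00
Workforce Levy: 2.9% × £7,511.00 = £217.82
Total: £1,233.08 + £0.00 + £217.82 = £1,450.90

£1,450.90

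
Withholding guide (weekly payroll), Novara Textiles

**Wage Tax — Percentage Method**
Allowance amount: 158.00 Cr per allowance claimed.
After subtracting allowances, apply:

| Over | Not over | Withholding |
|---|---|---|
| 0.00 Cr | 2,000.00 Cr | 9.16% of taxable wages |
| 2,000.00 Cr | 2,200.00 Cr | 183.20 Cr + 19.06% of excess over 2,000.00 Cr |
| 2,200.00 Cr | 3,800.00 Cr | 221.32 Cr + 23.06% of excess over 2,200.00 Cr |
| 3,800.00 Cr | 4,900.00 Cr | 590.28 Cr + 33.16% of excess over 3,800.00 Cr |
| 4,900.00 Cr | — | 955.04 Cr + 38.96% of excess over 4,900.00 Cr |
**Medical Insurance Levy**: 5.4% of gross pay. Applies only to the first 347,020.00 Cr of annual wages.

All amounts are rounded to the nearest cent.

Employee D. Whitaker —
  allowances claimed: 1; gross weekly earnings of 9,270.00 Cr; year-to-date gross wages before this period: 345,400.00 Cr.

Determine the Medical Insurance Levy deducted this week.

Medical Insurance Levy: cap 347,020.00 Cr − YTD 345,400.00 Cr = 1,620.00 Cr subject; 5.4% × 1,620.00 Cr = 87.48 Cr

87.48 Cr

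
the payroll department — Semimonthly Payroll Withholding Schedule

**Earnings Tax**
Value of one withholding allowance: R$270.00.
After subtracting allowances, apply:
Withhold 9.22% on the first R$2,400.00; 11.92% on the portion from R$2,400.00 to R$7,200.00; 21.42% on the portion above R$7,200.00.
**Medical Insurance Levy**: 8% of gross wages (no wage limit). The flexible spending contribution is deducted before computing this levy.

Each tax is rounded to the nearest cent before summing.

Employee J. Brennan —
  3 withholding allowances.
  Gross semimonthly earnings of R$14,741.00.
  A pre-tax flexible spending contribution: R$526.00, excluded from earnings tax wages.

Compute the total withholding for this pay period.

Earnings Tax: taxable = R$14,741.00 − R$526.00 − 3×R$270.00 = R$13,405.00
  R$793.44 + 21.42% × (R$13,405.00 − R$7,200.00) = R$793.44 + 21.42% × R$6,205.00 = R$2,122.55
Medical Insurance Levy: 8% × R$14,215.00 = R$1,137.20
Total: R$2,122.55 + R$1,137.20 = R$3,259.75

R$3,259.75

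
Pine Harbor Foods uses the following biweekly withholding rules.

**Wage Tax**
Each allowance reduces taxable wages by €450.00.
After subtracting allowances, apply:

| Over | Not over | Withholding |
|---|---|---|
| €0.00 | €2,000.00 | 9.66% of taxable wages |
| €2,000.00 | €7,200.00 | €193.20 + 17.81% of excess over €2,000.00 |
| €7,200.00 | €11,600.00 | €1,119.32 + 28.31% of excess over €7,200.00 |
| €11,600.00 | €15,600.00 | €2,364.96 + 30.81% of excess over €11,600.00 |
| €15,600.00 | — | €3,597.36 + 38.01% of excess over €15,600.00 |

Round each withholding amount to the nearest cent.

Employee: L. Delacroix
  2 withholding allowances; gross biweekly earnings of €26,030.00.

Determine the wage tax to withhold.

Wage Tax: taxable = €26,030.00 − 2×€450.00 = €25,130.00
  €3,597.36 + 38.01% × (€25,130.00 − €15,600.00) = €3,597.36 + 38.01% × €9,530.00 = €7,219.71

€7,219.71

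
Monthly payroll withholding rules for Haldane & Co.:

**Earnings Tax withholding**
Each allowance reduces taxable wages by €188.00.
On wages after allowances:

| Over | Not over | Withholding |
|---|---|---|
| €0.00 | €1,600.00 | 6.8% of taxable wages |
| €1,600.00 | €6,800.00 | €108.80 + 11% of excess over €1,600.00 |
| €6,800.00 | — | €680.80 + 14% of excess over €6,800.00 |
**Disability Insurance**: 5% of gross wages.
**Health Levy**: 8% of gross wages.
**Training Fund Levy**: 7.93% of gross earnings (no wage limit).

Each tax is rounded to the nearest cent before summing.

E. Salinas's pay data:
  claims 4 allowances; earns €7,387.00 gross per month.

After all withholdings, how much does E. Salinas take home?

€5,178.25

Earnings Tax: taxable = €7,387.00 − 4×€188.00 = €6,635.00
  €108.80 + 11% × (€6,635.00 − €1,600.00) = €108.80 + 11% × €5,035.00 = €662.65
Disability Insurance: 5% × €7,387.00 = €369.35
Health Levy: 8% × €7,387.00 = €590.96
Training Fund Levy: 7.93% × €7,387.00 = €585.79
Total withheld: €662.65 + €369.35 + €590.96 + €585.79 = €2,208.75
Net pay: €7,387.00 − €2,208.75 = €5,178.25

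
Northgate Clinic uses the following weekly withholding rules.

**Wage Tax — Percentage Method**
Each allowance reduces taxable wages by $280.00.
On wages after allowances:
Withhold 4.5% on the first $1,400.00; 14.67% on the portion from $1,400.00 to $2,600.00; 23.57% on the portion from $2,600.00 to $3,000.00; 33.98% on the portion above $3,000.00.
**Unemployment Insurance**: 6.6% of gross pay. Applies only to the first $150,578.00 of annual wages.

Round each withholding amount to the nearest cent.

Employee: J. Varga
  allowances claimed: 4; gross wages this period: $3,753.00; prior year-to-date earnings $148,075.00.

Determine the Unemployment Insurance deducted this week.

Unemployment Insurance: cap $150,578.00 − YTD $148,075.00 = $2,503.00 subject; 6.6% × $2,503.00 = $165.20

$165.20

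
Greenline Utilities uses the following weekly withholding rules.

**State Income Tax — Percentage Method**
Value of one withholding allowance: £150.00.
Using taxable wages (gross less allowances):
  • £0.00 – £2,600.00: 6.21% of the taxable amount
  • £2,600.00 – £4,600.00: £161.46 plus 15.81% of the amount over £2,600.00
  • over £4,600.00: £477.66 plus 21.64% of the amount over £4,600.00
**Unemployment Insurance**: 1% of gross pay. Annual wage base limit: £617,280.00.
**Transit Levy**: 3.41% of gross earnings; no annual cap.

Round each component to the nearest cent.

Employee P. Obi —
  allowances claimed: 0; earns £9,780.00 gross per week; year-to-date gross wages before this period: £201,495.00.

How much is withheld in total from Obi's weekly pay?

State Income Tax: taxable = £9,780.00
  £477.66 + 21.64% × (£9,780.00 − £4,600.00) = £477.66 + 21.64% × £5,180.00 = £1,598.61
Unemployment Insurance: 1% × £9,780.00 = £97.80
Transit Levy: 3.41% × £9,780.00 = £333.50
Total: £1,598.61 + £97.80 + £333.50 = £2,029.91

£2,029.91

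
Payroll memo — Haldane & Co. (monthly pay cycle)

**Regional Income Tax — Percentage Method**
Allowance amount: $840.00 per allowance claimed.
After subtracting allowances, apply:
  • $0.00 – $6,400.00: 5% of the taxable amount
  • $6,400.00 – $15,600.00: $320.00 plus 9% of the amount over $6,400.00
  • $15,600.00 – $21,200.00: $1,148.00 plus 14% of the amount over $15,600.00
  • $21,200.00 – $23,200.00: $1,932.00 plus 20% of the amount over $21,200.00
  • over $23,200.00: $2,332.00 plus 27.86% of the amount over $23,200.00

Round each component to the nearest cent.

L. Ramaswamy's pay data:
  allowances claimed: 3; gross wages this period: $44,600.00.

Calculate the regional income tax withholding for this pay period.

Regional Income Tax: taxable = $44,600.00 − 3×$840.00 = $42,080.00
  $2,332.00 + 27.86% × ($42,080.00 − $23,200.00) = $2,332.00 + 27.86% × $18,880.00 = $7,591.97

$7,591.97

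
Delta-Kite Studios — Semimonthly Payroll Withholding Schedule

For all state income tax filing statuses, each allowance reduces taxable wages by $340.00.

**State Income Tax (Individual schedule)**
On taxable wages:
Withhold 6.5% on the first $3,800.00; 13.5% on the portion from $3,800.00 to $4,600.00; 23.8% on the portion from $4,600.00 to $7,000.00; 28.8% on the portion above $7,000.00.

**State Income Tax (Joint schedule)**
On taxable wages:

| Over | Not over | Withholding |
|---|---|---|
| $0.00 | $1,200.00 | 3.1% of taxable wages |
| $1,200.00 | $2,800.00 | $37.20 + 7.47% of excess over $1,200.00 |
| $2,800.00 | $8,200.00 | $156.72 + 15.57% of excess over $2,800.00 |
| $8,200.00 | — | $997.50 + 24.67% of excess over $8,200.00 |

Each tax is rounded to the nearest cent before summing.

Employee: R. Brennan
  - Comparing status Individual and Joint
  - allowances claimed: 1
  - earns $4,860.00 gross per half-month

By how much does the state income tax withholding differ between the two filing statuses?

State Income Tax (Individual): taxable = $4,860.00 − 1×$340.00 = $4,520.00
  $247.00 + 13.5% × ($4,520.00 − $3,800.00) = $247.00 + 13.5% × $720.00 = $344.20
State Income Tax (Joint): taxable = $4,860.00 − 1×$340.00 = $4,520.00
  $156.72 + 15.57% × ($4,520.00 − $2,800.00) = $156.72 + 15.57% × $1,720.00 = $424.52
Difference: |$344.20 − $424.52| = $80.32 (higher under Joint)

$80.32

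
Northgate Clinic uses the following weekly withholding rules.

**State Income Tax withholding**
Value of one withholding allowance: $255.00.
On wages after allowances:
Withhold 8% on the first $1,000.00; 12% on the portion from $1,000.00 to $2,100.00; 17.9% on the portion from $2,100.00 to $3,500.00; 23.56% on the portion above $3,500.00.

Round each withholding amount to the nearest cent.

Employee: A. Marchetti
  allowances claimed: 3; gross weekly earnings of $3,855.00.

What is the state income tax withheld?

State Income Tax: taxable = $3,855.00 − 3×$255.00 = $3,090.00
  $212.00 + 17.9% × ($3,090.00 − $2,100.00) = $212.00 + 17.9% × $990.00 = $389.21

$389.21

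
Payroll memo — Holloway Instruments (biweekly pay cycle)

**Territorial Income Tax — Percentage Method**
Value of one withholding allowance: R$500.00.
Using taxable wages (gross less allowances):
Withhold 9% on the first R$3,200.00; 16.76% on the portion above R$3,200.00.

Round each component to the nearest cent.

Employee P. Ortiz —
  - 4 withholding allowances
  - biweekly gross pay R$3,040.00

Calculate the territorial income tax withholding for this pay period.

R$93.60

Territorial Income Tax: taxable = R$3,040.00 − 4×R$500.00 = R$1,040.00
  9% × R$1,040.00 = R$93.60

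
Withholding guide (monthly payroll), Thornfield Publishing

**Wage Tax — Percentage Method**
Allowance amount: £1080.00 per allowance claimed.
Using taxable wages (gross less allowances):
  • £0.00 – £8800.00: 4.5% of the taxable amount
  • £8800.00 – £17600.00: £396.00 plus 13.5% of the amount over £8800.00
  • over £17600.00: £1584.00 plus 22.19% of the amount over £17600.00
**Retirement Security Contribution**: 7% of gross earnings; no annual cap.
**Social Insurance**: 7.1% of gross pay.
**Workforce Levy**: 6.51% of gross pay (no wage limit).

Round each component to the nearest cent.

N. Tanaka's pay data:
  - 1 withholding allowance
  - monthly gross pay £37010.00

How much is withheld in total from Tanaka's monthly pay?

Wage Tax: taxable = £37010.00 − 1×£1080.00 = £35930.00
  £1584.00 + 22.19% × (£35930.00 − £17600.00) = £1584.00 + 22.19% × £18330.00 = £5651.43
Retirement Security Contribution: 7% × £37010.00 = £2590.70
Social Insurance: 7.1% × £37010.00 = £2627.71
Workforce Levy: 6.51% × £37010.00 = £2409.35
Total: £5651.43 + £2590.70 + £2627.71 + £2409.35 = £13279.19

£13279.19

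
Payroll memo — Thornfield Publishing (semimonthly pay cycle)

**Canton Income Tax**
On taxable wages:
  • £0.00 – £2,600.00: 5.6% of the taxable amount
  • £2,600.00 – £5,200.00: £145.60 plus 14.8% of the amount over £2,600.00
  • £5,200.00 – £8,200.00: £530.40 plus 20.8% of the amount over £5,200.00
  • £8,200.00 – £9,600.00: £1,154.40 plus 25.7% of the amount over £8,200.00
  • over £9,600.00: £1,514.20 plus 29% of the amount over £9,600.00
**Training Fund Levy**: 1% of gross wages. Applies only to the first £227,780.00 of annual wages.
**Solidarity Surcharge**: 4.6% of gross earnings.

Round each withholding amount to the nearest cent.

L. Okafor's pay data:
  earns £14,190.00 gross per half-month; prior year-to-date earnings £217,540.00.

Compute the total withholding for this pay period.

Canton Income Tax: taxable = £14,190.00
  £1,514.20 + 29% × (£14,190.00 − £9,600.00) = £1,514.20 + 29% × £4,590.00 = £2,845.30
Training Fund Levy: cap £227,780.00 − YTD £217,540.00 = £10,240.00 subject; 1% × £10,240.00 = £102.40
Solidarity Surcharge: 4.6% × £14,190.00 = £652.74
Total: £2,845.30 + £102.40 + £652.74 = £3,600.44

£3,600.44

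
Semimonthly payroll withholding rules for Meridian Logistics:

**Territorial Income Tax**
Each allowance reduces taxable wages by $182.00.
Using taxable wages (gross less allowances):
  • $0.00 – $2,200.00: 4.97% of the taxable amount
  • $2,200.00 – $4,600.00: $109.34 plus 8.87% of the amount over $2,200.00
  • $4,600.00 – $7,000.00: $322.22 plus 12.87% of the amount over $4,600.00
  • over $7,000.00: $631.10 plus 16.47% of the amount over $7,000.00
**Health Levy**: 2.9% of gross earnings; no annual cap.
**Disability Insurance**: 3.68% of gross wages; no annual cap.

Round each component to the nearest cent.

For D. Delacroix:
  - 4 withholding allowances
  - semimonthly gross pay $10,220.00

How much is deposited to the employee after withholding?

Territorial Income Tax: taxable = $10,220.00 − 4×$182.00 = $9,492.00
  $631.10 + 16.47% × ($9,492.00 − $7,000.00) = $631.10 + 16.47% × $2,492.00 = $1,041.53
Health Levy: 2.9% × $10,220.00 = $296.38
Disability Insurance: 3.68% × $10,220.00 = $376.10
Total withheld: $1,041.53 + $296.38 + $376.10 = $1,714.01
Net pay: $10,220.00 − $1,714.01 = $8,505.99

$8,505.99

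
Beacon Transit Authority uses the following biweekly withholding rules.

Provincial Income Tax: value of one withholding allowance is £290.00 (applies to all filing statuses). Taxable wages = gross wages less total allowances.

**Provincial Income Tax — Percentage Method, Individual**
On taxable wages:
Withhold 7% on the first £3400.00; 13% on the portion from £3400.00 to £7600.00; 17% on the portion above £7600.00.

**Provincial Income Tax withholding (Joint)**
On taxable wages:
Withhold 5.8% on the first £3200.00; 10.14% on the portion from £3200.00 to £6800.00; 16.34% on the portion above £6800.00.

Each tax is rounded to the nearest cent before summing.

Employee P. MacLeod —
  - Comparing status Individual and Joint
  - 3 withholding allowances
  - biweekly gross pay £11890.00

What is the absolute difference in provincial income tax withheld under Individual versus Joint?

£125.21

Provincial Income Tax (Individual): taxable = £11890.00 − 3×£290.00 = £11020.00
  £784.00 + 17% × (£11020.00 − £7600.00) = £784.00 + 17% × £3420.00 = £1365.40
Provincial Income Tax (Joint): taxable = £11890.00 − 3×£290.00 = £11020.00
  £550.64 + 16.34% × (£11020.00 − £6800.00) = £550.64 + 16.34% × £4220.00 = £1240.19
Difference: |£1365.40 − £1240.19| = £125.21 (higher under Individual)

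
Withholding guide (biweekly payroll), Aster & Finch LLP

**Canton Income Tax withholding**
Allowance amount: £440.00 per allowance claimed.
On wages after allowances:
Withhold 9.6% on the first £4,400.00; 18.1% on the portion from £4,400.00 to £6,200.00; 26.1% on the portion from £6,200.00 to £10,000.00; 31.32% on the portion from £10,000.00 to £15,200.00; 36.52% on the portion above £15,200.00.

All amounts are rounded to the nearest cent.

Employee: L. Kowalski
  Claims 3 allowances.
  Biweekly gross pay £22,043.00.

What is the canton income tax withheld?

Canton Income Tax: taxable = £22,043.00 − 3×£440.00 = £20,723.00
  £3,368.64 + 36.52% × (£20,723.00 − £15,200.00) = £3,368.64 + 36.52% × £5,523.00 = £5,385.64

£5,385.64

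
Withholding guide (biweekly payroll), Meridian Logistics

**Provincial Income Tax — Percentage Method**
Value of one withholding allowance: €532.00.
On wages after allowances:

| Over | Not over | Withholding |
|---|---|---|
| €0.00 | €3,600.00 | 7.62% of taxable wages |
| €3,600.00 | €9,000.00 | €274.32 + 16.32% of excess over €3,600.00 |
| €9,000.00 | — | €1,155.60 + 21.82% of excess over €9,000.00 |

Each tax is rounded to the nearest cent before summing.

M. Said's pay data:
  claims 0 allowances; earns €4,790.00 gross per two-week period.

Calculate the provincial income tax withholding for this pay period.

€468.53

Provincial Income Tax: taxable = €4,790.00
  €274.32 + 16.32% × (€4,790.00 − €3,600.00) = €274.32 + 16.32% × €1,190.00 = €468.53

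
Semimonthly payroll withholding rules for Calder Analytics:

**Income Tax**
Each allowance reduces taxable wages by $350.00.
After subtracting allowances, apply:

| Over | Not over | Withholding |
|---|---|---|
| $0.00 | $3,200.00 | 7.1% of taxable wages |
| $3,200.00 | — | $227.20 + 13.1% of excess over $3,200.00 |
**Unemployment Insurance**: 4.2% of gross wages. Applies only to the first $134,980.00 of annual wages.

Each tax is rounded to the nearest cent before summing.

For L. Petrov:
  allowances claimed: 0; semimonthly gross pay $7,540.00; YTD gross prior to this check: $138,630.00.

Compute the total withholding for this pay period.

$795.74

Income Tax: taxable = $7,540.00
  $227.20 + 13.1% × ($7,540.00 − $3,200.00) = $227.20 + 13.1% × $4,340.00 = $795.74
Unemployment Insurance: YTD $138,630.00 ≥ cap $134,980.00 → $0.00
Total: $795.74 + $0.00 = $795.74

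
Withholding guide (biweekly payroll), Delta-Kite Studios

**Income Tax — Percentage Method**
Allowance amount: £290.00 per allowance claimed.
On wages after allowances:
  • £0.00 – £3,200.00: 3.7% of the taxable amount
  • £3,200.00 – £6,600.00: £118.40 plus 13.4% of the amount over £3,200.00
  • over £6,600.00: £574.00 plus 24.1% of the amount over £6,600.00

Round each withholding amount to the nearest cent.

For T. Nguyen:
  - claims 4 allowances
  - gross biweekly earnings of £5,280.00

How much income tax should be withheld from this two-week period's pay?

Income Tax: taxable = £5,280.00 − 4×£290.00 = £4,120.00
  £118.40 + 13.4% × (£4,120.00 − £3,200.00) = £118.40 + 13.4% × £920.00 = £241.68

£241.68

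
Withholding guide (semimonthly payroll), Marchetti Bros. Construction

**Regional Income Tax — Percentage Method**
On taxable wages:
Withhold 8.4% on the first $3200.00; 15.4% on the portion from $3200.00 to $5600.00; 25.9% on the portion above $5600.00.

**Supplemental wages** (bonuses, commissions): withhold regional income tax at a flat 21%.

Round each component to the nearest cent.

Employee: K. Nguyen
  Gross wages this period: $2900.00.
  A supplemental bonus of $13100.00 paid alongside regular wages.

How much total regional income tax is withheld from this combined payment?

$2994.60

Regional Income Tax: taxable = $2900.00
  8.4% × $2900.00 = $243.60
Supplemental (21% flat on bonus): 21% × $13100.00 = $2751.00
Total regional income tax: $243.60 + $2751.00 = $2994.60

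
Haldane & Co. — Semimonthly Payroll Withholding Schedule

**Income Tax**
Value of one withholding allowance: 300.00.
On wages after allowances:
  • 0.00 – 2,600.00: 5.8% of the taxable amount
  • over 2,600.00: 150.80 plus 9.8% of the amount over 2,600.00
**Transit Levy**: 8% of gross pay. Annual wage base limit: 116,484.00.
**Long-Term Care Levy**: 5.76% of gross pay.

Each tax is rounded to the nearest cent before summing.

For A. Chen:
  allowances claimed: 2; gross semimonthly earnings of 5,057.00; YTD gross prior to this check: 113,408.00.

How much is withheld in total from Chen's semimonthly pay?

870.15

Income Tax: taxable = 5,057.00 − 2×300.00 = 4,457.00
  150.80 + 9.8% × (4,457.00 − 2,600.00) = 150.80 + 9.8% × 1,857.00 = 332.79
Transit Levy: cap 116,484.00 − YTD 113,408.00 = 3,076.00 subject; 8% × 3,076.00 = 246.08
Long-Term Care Levy: 5.76% × 5,057.00 = 291.28
Total: 332.79 + 246.08 + 291.28 = 870.15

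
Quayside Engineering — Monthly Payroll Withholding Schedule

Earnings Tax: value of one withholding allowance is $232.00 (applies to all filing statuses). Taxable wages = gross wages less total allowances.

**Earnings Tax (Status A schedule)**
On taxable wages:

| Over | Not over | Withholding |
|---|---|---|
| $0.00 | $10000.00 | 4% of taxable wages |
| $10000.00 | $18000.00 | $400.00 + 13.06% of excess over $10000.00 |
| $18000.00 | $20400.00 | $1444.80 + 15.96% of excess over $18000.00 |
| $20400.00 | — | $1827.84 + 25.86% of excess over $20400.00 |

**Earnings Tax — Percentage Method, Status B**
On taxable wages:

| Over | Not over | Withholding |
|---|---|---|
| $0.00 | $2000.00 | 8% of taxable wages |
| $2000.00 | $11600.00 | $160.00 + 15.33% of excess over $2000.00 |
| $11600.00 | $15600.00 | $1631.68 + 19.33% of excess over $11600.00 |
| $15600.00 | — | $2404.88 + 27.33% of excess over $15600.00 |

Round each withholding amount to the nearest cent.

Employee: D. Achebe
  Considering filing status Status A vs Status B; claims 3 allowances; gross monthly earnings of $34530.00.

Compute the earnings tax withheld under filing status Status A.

$5301.87

Earnings Tax (Status A): taxable = $34530.00 − 3×$232.00 = $33834.00
  $1827.84 + 25.86% × ($33834.00 − $20400.00) = $1827.84 + 25.86% × $13434.00 = $5301.87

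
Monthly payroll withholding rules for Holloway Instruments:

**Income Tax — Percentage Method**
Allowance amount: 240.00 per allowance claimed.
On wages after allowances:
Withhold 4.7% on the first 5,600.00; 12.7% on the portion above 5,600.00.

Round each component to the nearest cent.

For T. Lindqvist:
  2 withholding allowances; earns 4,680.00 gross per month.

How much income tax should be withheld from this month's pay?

197.40

Income Tax: taxable = 4,680.00 − 2×240.00 = 4,200.00
  4.7% × 4,200.00 = 197.40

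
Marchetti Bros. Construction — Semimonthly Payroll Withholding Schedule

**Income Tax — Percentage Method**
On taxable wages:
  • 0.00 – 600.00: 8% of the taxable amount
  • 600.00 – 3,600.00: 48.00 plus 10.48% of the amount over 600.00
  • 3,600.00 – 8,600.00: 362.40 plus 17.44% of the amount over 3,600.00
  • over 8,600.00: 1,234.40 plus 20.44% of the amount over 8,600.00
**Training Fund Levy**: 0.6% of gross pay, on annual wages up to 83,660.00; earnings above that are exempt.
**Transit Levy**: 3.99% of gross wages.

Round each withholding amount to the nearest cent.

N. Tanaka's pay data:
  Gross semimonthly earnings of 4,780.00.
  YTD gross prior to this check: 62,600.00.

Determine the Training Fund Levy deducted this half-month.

28.68

Training Fund Levy: 0.6% × 4,780.00 = 28.68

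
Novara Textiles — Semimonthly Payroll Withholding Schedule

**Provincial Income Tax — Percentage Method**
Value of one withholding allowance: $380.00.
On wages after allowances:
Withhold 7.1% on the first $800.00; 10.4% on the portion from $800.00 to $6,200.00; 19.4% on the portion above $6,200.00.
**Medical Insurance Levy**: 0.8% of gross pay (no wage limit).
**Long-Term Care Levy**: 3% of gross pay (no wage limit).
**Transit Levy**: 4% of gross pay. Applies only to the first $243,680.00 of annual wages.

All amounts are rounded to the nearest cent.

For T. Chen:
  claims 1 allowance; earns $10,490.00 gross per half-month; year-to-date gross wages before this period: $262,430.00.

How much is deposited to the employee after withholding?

$8,714.44

Provincial Income Tax: taxable = $10,490.00 − 1×$380.00 = $10,110.00
  $618.40 + 19.4% × ($10,110.00 − $6,200.00) = $618.40 + 19.4% × $3,910.00 = $1,376.94
Medical Insurance Levy: 0.8% × $10,490.00 = $83.92
Long-Term Care Levy: 3% × $10,490.00 = $314.70
Transit Levy: YTD $262,430.00 ≥ cap $243,680.00 → $0.00
Total withheld: $1,376.94 + $83.92 + $314.70 + $0.00 = $1,775.56
Net pay: $10,490.00 − $1,775.56 = $8,714.44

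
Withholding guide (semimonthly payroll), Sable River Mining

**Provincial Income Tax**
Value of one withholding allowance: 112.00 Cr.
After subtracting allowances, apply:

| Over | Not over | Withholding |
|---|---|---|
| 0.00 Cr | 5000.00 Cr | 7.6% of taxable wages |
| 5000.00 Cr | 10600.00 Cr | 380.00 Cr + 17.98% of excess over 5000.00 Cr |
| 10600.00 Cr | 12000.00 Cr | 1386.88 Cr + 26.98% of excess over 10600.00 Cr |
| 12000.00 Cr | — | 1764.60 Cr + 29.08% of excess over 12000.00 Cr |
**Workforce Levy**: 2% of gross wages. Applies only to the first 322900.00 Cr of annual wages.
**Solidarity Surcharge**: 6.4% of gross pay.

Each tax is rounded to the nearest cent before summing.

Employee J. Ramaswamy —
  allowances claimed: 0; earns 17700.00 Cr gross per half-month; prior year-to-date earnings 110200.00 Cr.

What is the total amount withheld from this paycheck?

4908.96 Cr

Provincial Income Tax: taxable = 17700.00 Cr
  1764.60 Cr + 29.08% × (17700.00 Cr − 12000.00 Cr) = 1764.60 Cr + 29.08% × 5700.00 Cr = 3422.16 Cr
Workforce Levy: 2% × 17700.00 Cr = 354.00 Cr
Solidarity Surcharge: 6.4% × 17700.00 Cr = 1132.80 Cr
Total: 3422.16 Cr + 354.00 Cr + 1132.80 Cr = 4908.96 Cr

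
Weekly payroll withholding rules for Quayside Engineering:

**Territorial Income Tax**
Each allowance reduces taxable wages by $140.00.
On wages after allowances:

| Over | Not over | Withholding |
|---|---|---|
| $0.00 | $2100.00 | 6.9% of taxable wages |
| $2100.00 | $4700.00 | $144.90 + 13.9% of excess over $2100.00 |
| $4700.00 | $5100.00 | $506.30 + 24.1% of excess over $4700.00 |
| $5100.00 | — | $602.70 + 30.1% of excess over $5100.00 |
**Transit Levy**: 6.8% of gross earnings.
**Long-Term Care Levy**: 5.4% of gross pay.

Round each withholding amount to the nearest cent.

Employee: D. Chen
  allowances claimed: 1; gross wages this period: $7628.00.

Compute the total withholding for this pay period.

Territorial Income Tax: taxable = $7628.00 − 1×$140.00 = $7488.00
  $602.70 + 30.1% × ($7488.00 − $5100.00) = $602.70 + 30.1% × $2388.00 = $1321.49
Transit Levy: 6.8% × $7628.00 = $518.70
Long-Term Care Levy: 5.4% × $7628.00 = $411.91
Total: $1321.49 + $518.70 + $411.91 = $2252.10

$2252.10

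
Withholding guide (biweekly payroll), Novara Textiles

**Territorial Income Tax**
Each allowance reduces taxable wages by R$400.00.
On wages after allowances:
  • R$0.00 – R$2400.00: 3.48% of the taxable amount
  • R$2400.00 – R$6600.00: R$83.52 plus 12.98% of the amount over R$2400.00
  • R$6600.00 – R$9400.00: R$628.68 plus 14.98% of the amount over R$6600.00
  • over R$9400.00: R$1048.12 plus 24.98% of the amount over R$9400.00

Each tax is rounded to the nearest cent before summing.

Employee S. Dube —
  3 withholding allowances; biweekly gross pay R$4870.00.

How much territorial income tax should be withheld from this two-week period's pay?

Territorial Income Tax: taxable = R$4870.00 − 3×R$400.00 = R$3670.00
  R$83.52 + 12.98% × (R$3670.00 − R$2400.00) = R$83.52 + 12.98% × R$1270.00 = R$248.37

R$248.37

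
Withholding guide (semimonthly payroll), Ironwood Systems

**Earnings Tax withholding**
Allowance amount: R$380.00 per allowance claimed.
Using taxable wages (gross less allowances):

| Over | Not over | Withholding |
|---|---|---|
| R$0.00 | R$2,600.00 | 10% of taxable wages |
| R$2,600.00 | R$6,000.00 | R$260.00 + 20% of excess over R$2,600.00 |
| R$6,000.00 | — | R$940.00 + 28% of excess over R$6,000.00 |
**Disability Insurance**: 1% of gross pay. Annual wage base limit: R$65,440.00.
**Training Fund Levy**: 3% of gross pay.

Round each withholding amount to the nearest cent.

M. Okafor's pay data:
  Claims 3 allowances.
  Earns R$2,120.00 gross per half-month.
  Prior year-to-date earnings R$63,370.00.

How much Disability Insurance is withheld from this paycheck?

R$20.70

Disability Insurance: cap R$65,440.00 − YTD R$63,370.00 = R$2,070.00 subject; 1% × R$2,070.00 = R$20.70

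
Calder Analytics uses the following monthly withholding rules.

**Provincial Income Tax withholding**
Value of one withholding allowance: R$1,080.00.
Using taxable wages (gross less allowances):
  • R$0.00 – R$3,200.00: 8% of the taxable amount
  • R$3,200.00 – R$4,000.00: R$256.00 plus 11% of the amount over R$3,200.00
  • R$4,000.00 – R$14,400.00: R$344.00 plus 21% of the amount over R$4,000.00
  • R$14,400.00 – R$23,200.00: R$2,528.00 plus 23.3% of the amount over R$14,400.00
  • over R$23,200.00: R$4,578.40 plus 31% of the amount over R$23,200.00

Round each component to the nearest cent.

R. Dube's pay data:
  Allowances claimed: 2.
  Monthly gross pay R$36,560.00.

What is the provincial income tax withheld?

R$8,050.40

Provincial Income Tax: taxable = R$36,560.00 − 2×R$1,080.00 = R$34,400.00
  R$4,578.40 + 31% × (R$34,400.00 − R$23,200.00) = R$4,578.40 + 31% × R$11,200.00 = R$8,050.40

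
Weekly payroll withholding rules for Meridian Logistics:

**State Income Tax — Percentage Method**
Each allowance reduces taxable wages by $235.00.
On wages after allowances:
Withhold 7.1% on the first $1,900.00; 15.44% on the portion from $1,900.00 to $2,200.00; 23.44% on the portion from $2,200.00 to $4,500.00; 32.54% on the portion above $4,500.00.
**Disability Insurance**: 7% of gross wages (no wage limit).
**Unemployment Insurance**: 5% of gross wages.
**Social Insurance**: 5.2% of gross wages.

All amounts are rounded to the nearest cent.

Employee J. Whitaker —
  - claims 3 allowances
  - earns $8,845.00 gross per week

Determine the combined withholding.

State Income Tax: taxable = $8,845.00 − 3×$235.00 = $8,140.00
  $720.34 + 32.54% × ($8,140.00 − $4,500.00) = $720.34 + 32.54% × $3,640.00 = $1,904.80
Disability Insurance: 7% × $8,845.00 = $619.15
Unemployment Insurance: 5% × $8,845.00 = $442.25
Social Insurance: 5.2% × $8,845.00 = $459.94
Total: $1,904.80 + $619.15 + $442.25 + $459.94 = $3,426.14

$3,426.14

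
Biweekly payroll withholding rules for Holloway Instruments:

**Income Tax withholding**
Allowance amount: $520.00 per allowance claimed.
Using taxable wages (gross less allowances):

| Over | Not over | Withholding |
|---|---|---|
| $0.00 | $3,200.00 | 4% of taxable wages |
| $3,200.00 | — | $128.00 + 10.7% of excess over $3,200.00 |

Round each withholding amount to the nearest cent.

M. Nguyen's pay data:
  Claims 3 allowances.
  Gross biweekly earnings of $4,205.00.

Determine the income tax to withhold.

$105.80

Income Tax: taxable = $4,205.00 − 3×$520.00 = $2,645.00
  4% × $2,645.00 = $105.80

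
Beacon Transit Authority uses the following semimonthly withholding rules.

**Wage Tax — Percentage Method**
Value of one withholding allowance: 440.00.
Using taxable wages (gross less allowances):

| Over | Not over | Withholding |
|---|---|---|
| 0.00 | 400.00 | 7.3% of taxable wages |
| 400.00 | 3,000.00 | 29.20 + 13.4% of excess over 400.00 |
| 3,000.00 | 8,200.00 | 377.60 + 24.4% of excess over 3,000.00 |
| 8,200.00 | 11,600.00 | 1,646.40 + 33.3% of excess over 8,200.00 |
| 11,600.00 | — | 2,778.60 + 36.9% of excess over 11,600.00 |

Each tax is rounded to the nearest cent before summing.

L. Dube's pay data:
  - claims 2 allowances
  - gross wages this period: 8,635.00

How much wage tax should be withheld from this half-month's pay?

Wage Tax: taxable = 8,635.00 − 2×440.00 = 7,755.00
  377.60 + 24.4% × (7,755.00 − 3,000.00) = 377.60 + 24.4% × 4,755.00 = 1,537.82

1,537.82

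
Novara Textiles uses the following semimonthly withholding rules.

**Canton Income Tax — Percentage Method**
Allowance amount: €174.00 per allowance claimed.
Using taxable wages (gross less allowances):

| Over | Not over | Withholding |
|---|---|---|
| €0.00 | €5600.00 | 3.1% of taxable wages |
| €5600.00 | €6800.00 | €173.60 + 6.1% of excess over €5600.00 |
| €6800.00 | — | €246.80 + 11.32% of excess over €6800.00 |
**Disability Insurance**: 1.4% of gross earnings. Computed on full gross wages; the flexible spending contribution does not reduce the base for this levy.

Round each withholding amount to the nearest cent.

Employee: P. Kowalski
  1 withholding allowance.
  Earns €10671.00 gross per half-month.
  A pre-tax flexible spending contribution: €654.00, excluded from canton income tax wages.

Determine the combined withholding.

Canton Income Tax: taxable = €10671.00 − €654.00 − 1×€174.00 = €9843.00
  €246.80 + 11.32% × (€9843.00 − €6800.00) = €246.80 + 11.32% × €3043.00 = €591.27
Disability Insurance: 1.4% × €10671.00 = €149.39
Total: €591.27 + €149.39 = €740.66

€740.66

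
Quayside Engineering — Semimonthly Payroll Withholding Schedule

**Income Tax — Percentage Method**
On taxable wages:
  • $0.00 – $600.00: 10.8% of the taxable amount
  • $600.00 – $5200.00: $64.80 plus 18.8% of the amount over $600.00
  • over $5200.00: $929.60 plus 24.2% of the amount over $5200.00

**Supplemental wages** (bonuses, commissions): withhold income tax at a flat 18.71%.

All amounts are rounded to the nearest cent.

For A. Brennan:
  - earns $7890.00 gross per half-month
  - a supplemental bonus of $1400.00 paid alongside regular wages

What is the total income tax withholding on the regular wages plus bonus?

$1842.52

Income Tax: taxable = $7890.00
  $929.60 + 24.2% × ($7890.00 − $5200.00) = $929.60 + 24.2% × $2690.00 = $1580.58
Supplemental (18.71% flat on bonus): 18.71% × $1400.00 = $261.94
Total income tax: $1580.58 + $261.94 = $1842.52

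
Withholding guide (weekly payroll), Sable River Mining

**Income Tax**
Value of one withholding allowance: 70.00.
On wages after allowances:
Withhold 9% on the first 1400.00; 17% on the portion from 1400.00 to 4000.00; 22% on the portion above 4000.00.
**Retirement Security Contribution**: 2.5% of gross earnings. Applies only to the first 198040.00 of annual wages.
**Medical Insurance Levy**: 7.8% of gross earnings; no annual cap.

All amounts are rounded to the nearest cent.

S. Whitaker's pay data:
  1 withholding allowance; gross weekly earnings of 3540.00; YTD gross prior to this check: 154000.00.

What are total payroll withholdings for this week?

842.52

Income Tax: taxable = 3540.00 − 1×70.00 = 3470.00
  126.00 + 17% × (3470.00 − 1400.00) = 126.00 + 17% × 2070.00 = 477.90
Retirement Security Contribution: 2.5% × 3540.00 = 88.50
Medical Insurance Levy: 7.8% × 3540.00 = 276.12
Total: 477.90 + 88.50 + 276.12 = 842.52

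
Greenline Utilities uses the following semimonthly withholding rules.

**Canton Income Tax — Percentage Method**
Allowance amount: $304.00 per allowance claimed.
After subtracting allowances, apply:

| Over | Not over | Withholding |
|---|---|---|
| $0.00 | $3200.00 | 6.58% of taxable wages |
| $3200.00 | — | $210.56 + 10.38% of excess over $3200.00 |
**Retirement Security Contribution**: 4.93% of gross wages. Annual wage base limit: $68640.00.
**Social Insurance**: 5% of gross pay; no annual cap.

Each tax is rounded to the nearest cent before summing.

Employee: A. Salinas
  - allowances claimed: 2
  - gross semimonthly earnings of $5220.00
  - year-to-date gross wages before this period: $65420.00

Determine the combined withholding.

$776.88

Canton Income Tax: taxable = $5220.00 − 2×$304.00 = $4612.00
  $210.56 + 10.38% × ($4612.00 − $3200.00) = $210.56 + 10.38% × $1412.00 = $357.13
Retirement Security Contribution: cap $68640.00 − YTD $65420.00 = $3220.00 subject; 4.93% × $3220.00 = $158.75
Social Insurance: 5% × $5220.00 = $261.00
Total: $357.13 + $158.75 + $261.00 = $776.88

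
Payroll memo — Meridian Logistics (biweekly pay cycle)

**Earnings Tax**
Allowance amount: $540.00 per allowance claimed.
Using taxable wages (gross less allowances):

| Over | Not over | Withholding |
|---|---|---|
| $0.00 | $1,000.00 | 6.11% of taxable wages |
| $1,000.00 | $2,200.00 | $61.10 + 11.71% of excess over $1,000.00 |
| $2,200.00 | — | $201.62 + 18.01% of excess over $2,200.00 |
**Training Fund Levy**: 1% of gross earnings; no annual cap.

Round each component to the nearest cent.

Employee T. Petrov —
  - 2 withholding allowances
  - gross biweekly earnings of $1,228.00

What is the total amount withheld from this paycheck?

Earnings Tax: taxable = $1,228.00 − 2×$540.00 = $148.00
  6.11% × $148.00 = $9.04
Training Fund Levy: 1% × $1,228.00 = $12.28
Total: $9.04 + $12.28 = $21.32

$21.32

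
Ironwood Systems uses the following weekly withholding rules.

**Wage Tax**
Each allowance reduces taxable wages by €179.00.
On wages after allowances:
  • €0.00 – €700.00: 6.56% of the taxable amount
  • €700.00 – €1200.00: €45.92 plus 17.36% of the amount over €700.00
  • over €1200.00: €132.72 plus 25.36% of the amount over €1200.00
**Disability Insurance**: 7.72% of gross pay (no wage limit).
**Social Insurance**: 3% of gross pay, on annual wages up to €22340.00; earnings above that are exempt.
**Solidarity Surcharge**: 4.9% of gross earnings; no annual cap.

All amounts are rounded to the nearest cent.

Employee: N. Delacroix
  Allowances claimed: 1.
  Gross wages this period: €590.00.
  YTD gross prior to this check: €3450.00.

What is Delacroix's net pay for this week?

Wage Tax: taxable = €590.00 − 1×€179.00 = €411.00
  6.56% × €411.00 = €26.96
Disability Insurance: 7.72% × €590.00 = €45.55
Social Insurance: 3% × €590.00 = €17.70
Solidarity Surcharge: 4.9% × €590.00 = €28.91
Total withheld: €26.96 + €45.55 + €17.70 + €28.91 = €119.12
Net pay: €590.00 − €119.12 = €470.88

€470.88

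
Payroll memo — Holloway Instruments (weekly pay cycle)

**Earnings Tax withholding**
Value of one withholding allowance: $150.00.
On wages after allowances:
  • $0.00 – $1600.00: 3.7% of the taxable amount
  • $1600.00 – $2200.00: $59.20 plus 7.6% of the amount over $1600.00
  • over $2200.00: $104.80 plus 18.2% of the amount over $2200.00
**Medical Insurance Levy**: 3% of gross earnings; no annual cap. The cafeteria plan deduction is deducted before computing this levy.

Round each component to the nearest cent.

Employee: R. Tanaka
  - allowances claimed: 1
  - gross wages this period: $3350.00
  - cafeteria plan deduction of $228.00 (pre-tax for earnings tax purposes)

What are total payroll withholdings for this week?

$338.96

Earnings Tax: taxable = $3350.00 − $228.00 − 1×$150.00 = $2972.00
  $104.80 + 18.2% × ($2972.00 − $2200.00) = $104.80 + 18.2% × $772.00 = $245.30
Medical Insurance Levy: 3% × $3122.00 = $93.66
Total: $245.30 + $93.66 = $338.96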